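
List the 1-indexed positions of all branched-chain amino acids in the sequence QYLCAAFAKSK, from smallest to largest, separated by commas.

V, L, and I make up the branched-chain aliphatic group.
Matching residues: L3.

3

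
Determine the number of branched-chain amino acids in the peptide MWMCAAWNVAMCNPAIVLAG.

4

V, L, and I make up the branched-chain aliphatic group.
Matching residues: V9, I16, V17, L18.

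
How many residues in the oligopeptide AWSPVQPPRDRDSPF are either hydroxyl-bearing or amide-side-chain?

Hydroxyl-bearing: S, T, Y. Amide-side-chain: N, Q.
Hydroxyl-bearing residues here: S3, S13 (2).
Amide-side-chain residues here: Q6 (1).
The two groups share no amino acid, so total = 2 + 1 = 3.

3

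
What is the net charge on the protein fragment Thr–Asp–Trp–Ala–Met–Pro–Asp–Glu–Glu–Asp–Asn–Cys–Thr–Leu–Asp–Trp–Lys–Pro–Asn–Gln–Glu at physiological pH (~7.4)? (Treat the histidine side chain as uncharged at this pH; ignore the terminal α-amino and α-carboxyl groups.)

Near pH 7.4, K and R contribute +1 each, D and E contribute −1 each, and every other side chain (His included, as stated) is uncharged.
Positive (K, R): Lys17 → +1.
Negative (D, E): Asp2, Asp7, Glu8, Glu9, Asp10, Asp15, Glu21 → −7.
Net charge = (+1) + (−7) = −6.

-6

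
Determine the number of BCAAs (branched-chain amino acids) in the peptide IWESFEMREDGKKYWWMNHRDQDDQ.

The BCAAs are Val, Leu, and Ile — aliphatic side chains with a branch point.
Matching residues: I1.

1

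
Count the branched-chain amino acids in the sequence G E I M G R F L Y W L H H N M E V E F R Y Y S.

Valine (V), leucine (L), and isoleucine (I) are the branched-chain amino acids.
Matching residues: I3, L8, L11, V17.

4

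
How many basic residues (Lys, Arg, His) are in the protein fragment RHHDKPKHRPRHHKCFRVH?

Matching residues: R1, H2, H3, K5, K7, H8, R9, R11, H12, H13, K14, R17, H19.

13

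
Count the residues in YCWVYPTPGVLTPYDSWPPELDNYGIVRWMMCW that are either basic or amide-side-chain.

Basic: H, K, R. Amide-side-chain: N, Q.
Basic residues here: R28 (1).
Amide-side-chain residues here: N23 (1).
The two groups share no amino acid, so total = 1 + 1 = 2.

2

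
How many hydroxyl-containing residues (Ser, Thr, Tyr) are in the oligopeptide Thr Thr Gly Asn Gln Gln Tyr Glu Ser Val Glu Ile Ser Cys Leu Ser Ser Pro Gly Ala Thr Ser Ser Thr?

11

Matching residues: Thr1, Thr2, Tyr7, Ser9, Ser13, Ser16, Ser17, Thr21, Ser22, Ser23, Thr24.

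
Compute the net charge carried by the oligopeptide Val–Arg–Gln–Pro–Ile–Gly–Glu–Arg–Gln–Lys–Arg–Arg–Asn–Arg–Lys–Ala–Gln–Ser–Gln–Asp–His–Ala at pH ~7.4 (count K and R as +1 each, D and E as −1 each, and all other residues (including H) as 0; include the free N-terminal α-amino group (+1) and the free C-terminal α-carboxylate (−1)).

+5

Positive (K, R): Arg2, Arg8, Lys10, Arg11, Arg12, Arg14, Lys15 → +7.
Negative (D, E): Glu7, Asp20 → −2.
The N-terminus (+1) and C-terminus (−1) cancel.
Net charge = (+7) + (−2) = +5.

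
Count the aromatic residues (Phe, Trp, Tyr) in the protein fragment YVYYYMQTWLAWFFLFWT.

10

Matching residues: Y1, Y3, Y4, Y5, W9, W12, F13, F14, F16, W17.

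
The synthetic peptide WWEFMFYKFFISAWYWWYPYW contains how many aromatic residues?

F, W, and Y each carry an aromatic ring on the side chain.
Matching residues: W1, W2, F4, F6, Y7, F9, F10, W14, Y15, W16, W17, Y18, Y20, W21.

14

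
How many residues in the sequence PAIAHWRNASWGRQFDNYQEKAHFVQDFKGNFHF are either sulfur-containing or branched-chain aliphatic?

2

Sulfur-containing: C, M. Branched-chain aliphatic: I, L, V.
Sulfur-containing residues here: none (0).
Branched-chain aliphatic residues here: I3, V25 (2).
The two groups share no amino acid, so total = 0 + 2 = 2.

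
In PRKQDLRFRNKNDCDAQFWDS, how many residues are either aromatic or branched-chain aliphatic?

4

Aromatic: F, W, Y. Branched-chain aliphatic: I, L, V.
Aromatic residues here: F8, F18, W19 (3).
Branched-chain aliphatic residues here: L6 (1).
The two groups share no amino acid, so total = 3 + 1 = 4.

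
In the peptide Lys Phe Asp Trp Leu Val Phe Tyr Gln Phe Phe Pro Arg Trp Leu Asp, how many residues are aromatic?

F, W, and Y each carry an aromatic ring on the side chain.
Matching residues: Phe2, Trp4, Phe7, Tyr8, Phe10, Phe11, Trp14.

7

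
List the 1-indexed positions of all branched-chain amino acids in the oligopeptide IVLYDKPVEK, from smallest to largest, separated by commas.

1, 2, 3, 8

Valine (V), leucine (L), and isoleucine (I) are the branched-chain amino acids.
Matching residues: I1, V2, L3, V8.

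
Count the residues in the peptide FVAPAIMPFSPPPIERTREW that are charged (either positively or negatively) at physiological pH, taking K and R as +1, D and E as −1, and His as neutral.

Charged side chains at pH ~7.4: K, R (positive); D, E (negative).
Matching residues: E15, R16, R18, E19.

4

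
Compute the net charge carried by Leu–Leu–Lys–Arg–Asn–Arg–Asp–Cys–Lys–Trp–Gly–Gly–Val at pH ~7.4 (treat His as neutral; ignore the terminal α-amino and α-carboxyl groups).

Near pH 7.4, K and R contribute +1 each, D and E contribute −1 each, and every other side chain (His included, as stated) is uncharged.
Positive (K, R): Lys3, Arg4, Arg6, Lys9 → +4.
Negative (D, E): Asp7 → −1.
Net charge = (+4) + (−1) = +3.

+3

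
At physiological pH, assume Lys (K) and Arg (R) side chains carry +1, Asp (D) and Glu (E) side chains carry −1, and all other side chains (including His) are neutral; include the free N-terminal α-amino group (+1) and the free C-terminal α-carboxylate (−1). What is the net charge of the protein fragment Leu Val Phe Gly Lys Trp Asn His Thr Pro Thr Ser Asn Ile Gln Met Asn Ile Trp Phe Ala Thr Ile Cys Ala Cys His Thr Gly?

+1

Positive (K, R): Lys5 → +1.
Negative (D, E): none → −0.
The N-terminus (+1) and C-terminus (−1) cancel.
Net charge = (+1) + (−0) = +1.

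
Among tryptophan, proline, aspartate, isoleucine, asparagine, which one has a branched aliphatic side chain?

Valine (V), leucine (L), and isoleucine (I) are the branched-chain amino acids.
Of the listed options, only isoleucine belongs to this group.

isoleucine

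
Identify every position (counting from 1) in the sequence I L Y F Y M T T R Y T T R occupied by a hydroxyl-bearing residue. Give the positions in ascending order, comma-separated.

S, T, and Y are the three residues with a side-chain hydroxyl.
Matching residues: Y3, Y5, T7, T8, Y10, T11, T12.

3, 5, 7, 8, 10, 11, 12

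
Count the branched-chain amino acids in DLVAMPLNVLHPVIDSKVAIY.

9

The BCAAs are Val, Leu, and Ile — aliphatic side chains with a branch point.
Matching residues: L2, V3, L7, V9, L10, V13, I14, V18, I20.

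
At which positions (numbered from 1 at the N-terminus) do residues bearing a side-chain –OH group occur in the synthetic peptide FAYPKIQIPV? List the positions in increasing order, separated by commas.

S, T, and Y are the three residues with a side-chain hydroxyl.
Matching residues: Y3.

3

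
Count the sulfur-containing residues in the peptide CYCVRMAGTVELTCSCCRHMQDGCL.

Only Cys (C) and Met (M) have a sulfur atom in the side chain.
Matching residues: C1, C3, M6, C14, C16, C17, M20, C24.

8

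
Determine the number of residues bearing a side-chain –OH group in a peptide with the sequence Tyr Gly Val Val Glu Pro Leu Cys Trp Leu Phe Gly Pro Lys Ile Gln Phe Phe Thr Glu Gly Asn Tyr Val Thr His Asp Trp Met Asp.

S, T, and Y are the three residues with a side-chain hydroxyl.
Matching residues: Tyr1, Thr19, Tyr23, Thr25.

4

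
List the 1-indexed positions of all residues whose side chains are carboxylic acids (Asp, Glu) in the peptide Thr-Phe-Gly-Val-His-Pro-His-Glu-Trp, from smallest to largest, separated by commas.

Matching residues: Glu8.

8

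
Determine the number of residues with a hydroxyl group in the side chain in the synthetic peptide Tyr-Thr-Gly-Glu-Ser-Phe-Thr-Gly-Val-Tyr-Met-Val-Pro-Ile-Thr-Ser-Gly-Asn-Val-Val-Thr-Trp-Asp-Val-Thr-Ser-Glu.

S, T, and Y are the three residues with a side-chain hydroxyl.
Matching residues: Tyr1, Thr2, Ser5, Thr7, Tyr10, Thr15, Ser16, Thr21, Thr25, Ser26.

10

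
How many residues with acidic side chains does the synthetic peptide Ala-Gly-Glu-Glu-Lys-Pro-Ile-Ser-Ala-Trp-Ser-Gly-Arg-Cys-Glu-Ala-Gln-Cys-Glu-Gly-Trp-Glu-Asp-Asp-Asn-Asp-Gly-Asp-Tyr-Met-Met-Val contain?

9

The acidic residues are Asp (D) and Glu (E), whose side chains end in a carboxylate group.
Matching residues: Glu3, Glu4, Glu15, Glu19, Glu22, Asp23, Asp24, Asp26, Asp28.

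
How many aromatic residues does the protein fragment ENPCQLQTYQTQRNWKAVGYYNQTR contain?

F, W, and Y each carry an aromatic ring on the side chain.
Matching residues: Y9, W15, Y20, Y21.

4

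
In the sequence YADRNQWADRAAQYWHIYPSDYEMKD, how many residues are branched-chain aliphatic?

1

The BCAAs are Val, Leu, and Ile — aliphatic side chains with a branch point.
Matching residues: I17.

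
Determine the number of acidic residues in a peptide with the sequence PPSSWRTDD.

Aspartate (D) and glutamate (E) have carboxylic-acid side chains and are the acidic amino acids.
Matching residues: D8, D9.

2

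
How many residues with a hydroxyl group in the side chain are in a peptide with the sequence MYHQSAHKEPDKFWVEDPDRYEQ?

3

The –OH-bearing residues are Ser, Thr (aliphatic alcohols), and Tyr (phenol).
Matching residues: Y2, S5, Y21.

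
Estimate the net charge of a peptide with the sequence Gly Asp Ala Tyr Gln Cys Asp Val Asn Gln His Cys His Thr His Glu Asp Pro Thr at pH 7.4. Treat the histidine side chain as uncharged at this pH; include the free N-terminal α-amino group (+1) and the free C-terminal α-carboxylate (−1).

Near pH 7.4, K and R contribute +1 each, D and E contribute −1 each, and every other side chain (His included, as stated) is uncharged.
Positive (K, R): none → +0.
Negative (D, E): Asp2, Asp7, Glu16, Asp17 → −4.
The N-terminus (+1) and C-terminus (−1) cancel.
Net charge = (+0) + (−4) = −4.

-4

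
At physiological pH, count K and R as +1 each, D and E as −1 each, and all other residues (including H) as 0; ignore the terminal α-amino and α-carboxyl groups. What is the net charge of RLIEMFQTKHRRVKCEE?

+2

Positive (K, R): R1, K9, R11, R12, K14 → +5.
Negative (D, E): E4, E16, E17 → −3.
Net charge = (+5) + (−3) = +2.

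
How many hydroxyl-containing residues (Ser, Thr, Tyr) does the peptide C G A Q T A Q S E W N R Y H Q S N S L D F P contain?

Matching residues: T5, S8, Y13, S16, S18.

5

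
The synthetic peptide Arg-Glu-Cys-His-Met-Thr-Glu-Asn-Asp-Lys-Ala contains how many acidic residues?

3

Aspartate (D) and glutamate (E) have carboxylic-acid side chains and are the acidic amino acids.
Matching residues: Glu2, Glu7, Asp9.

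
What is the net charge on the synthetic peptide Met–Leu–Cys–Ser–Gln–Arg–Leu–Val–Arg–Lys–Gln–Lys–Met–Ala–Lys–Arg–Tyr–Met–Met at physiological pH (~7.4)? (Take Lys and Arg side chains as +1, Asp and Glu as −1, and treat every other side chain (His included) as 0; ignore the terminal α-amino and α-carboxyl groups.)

Positive (K, R): Arg6, Arg9, Lys10, Lys12, Lys15, Arg16 → +6.
Negative (D, E): none → −0.
Net charge = (+6) + (−0) = +6.

+6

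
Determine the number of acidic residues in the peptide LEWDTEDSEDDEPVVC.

The acidic residues are Asp (D) and Glu (E), whose side chains end in a carboxylate group.
Matching residues: E2, D4, E6, D7, E9, D10, D11, E12.

8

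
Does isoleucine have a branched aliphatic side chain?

The BCAAs are Val, Leu, and Ile — aliphatic side chains with a branch point.
Isoleucine is in this group.

Yes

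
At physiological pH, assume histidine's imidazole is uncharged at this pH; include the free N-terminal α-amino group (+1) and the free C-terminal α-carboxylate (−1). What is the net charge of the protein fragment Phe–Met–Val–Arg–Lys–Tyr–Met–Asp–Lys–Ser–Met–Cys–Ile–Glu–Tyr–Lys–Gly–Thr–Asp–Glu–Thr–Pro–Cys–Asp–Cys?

-1

The side chains ionized at physiological pH are Lys/Arg (+1) and Asp/Glu (−1); with His treated as neutral, nothing else contributes.
Positive (K, R): Arg4, Lys5, Lys9, Lys16 → +4.
Negative (D, E): Asp8, Glu14, Asp19, Glu20, Asp24 → −5.
The N-terminus (+1) and C-terminus (−1) cancel.
Net charge = (+4) + (−5) = −1.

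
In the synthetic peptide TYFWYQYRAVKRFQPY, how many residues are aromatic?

7

Phenylalanine (F), tryptophan (W), and tyrosine (Y) have aromatic ring side chains.
Matching residues: Y2, F3, W4, Y5, Y7, F13, Y16.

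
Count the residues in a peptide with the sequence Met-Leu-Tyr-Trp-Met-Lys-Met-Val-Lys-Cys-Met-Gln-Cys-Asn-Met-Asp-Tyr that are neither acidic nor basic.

14

Acidic: D, E. Basic: K, R, H. All other residues are neither.
Matching residues: Met1, Leu2, Tyr3, Trp4, Met5, Met7, Val8, Cys10, Met11, Gln12, Cys13, Asn14, Met15, Tyr17.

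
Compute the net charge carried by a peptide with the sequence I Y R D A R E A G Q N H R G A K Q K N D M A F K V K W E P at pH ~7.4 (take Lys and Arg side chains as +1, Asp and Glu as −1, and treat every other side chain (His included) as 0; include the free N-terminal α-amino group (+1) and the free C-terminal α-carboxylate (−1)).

Positive (K, R): R3, R6, R13, K16, K18, K24, K26 → +7.
Negative (D, E): D4, E7, D20, E28 → −4.
The N-terminus (+1) and C-terminus (−1) cancel.
Net charge = (+7) + (−4) = +3.

+3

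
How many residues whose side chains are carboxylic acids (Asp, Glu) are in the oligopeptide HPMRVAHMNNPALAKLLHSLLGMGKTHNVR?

0

None of the 30 residues belong to this group.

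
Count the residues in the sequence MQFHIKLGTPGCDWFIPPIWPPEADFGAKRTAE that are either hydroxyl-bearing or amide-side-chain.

3

Hydroxyl-bearing: S, T, Y. Amide-side-chain: N, Q.
Hydroxyl-bearing residues here: T9, T31 (2).
Amide-side-chain residues here: Q2 (1).
The two groups share no amino acid, so total = 2 + 1 = 3.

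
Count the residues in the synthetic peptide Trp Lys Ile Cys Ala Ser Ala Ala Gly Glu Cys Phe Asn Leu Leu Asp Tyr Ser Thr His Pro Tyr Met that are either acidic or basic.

4

Acidic: D, E. Basic: H, K, R.
Acidic residues here: Glu10, Asp16 (2).
Basic residues here: Lys2, His20 (2).
The two groups share no amino acid, so total = 2 + 2 = 4.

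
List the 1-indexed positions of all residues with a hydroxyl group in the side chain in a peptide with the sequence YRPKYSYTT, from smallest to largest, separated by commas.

1, 5, 6, 7, 8, 9

S, T, and Y are the three residues with a side-chain hydroxyl.
Matching residues: Y1, Y5, S6, Y7, T8, T9.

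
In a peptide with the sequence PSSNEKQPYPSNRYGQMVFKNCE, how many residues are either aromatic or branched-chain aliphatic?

4

Aromatic: F, W, Y. Branched-chain aliphatic: I, L, V.
Aromatic residues here: Y9, Y14, F19 (3).
Branched-chain aliphatic residues here: V18 (1).
The two groups share no amino acid, so total = 3 + 1 = 4.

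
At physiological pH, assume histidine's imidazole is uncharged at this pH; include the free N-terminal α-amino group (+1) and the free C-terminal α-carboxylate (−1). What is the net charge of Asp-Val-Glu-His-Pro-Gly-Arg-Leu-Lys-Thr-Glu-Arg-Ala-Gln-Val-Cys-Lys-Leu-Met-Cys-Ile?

+1

The side chains ionized at physiological pH are Lys/Arg (+1) and Asp/Glu (−1); with His treated as neutral, nothing else contributes.
Positive (K, R): Arg7, Lys9, Arg12, Lys17 → +4.
Negative (D, E): Asp1, Glu3, Glu11 → −3.
The N-terminus (+1) and C-terminus (−1) cancel.
Net charge = (+4) + (−3) = +1.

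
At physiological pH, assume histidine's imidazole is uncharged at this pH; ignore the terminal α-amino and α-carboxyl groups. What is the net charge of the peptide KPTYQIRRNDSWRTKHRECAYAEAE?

Near pH 7.4, K and R contribute +1 each, D and E contribute −1 each, and every other side chain (His included, as stated) is uncharged.
Positive (K, R): K1, R7, R8, R13, K15, R17 → +6.
Negative (D, E): D10, E18, E23, E25 → −4.
Net charge = (+6) + (−4) = +2.

+2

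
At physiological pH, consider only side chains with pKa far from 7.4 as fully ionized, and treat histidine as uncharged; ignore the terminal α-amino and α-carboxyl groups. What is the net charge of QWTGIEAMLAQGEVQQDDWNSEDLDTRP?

Near pH 7.4, K and R contribute +1 each, D and E contribute −1 each, and every other side chain (His included, as stated) is uncharged.
Positive (K, R): R27 → +1.
Negative (D, E): E6, E13, D17, D18, E22, D23, D25 → −7.
Net charge = (+1) + (−7) = −6.

-6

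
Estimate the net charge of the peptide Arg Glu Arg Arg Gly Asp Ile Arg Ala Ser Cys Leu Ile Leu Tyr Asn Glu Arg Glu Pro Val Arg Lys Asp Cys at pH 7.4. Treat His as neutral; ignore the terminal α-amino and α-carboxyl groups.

At pH ~7.4 the Lys and Arg side chains are protonated (+1), the Asp and Glu side chains are deprotonated (−1), and with His taken as neutral all other side chains carry no charge.
Positive (K, R): Arg1, Arg3, Arg4, Arg8, Arg18, Arg22, Lys23 → +7.
Negative (D, E): Glu2, Asp6, Glu17, Glu19, Asp24 → −5.
Net charge = (+7) + (−5) = +2.

+2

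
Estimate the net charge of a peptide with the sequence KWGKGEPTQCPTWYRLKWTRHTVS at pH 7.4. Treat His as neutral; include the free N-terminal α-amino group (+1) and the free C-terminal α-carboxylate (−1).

The side chains ionized at physiological pH are Lys/Arg (+1) and Asp/Glu (−1); with His treated as neutral, nothing else contributes.
Positive (K, R): K1, K4, R15, K17, R20 → +5.
Negative (D, E): E6 → −1.
The N-terminus (+1) and C-terminus (−1) cancel.
Net charge = (+5) + (−1) = +4.

+4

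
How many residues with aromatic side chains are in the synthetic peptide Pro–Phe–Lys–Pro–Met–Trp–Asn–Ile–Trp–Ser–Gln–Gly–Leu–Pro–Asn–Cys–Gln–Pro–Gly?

Phenylalanine (F), tryptophan (W), and tyrosine (Y) have aromatic ring side chains.
Matching residues: Phe2, Trp6, Trp9.

3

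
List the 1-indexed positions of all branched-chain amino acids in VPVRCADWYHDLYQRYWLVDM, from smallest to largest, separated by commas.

1, 3, 12, 18, 19

Valine (V), leucine (L), and isoleucine (I) are the branched-chain amino acids.
Matching residues: V1, V3, L12, L18, V19.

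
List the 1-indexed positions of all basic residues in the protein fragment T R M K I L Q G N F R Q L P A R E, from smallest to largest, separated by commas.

2, 4, 11, 16

The basic amino acids are Lys (K), Arg (R), and His (H).
Matching residues: R2, K4, R11, R16.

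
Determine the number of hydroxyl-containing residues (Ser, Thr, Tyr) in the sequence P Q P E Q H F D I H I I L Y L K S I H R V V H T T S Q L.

5

Matching residues: Y14, S17, T24, T25, S26.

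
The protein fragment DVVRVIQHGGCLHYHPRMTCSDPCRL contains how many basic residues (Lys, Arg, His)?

Matching residues: R4, H8, H13, H15, R17, R25.

6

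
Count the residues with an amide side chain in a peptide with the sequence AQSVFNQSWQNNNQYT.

Asparagine (N) and glutamine (Q) have uncharged amide side chains.
Matching residues: Q2, N6, Q7, Q10, N11, N12, N13, Q14.

8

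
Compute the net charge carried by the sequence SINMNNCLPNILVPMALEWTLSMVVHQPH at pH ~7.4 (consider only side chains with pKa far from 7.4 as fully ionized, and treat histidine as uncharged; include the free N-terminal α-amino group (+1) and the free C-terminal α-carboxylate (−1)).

Near pH 7.4, K and R contribute +1 each, D and E contribute −1 each, and every other side chain (His included, as stated) is uncharged.
Positive (K, R): none → +0.
Negative (D, E): E18 → −1.
The N-terminus (+1) and C-terminus (−1) cancel.
Net charge = (+0) + (−1) = −1.

-1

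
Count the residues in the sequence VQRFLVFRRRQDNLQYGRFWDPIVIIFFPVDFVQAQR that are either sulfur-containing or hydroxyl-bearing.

Sulfur-containing: C, M. Hydroxyl-bearing: S, T, Y.
Sulfur-containing residues here: none (0).
Hydroxyl-bearing residues here: Y16 (1).
The two groups share no amino acid, so total = 0 + 1 = 1.

1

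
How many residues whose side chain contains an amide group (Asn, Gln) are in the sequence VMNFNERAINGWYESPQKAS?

4

Matching residues: N3, N5, N10, Q17.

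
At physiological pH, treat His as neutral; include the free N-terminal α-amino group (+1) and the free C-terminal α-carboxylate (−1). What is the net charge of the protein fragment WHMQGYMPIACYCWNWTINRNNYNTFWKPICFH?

+2

At pH ~7.4 the Lys and Arg side chains are protonated (+1), the Asp and Glu side chains are deprotonated (−1), and with His taken as neutral all other side chains carry no charge.
Positive (K, R): R20, K28 → +2.
Negative (D, E): none → −0.
The N-terminus (+1) and C-terminus (−1) cancel.
Net charge = (+2) + (−0) = +2.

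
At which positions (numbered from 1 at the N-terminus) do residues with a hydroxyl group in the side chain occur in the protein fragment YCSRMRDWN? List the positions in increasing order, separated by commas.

1, 3

The –OH-bearing residues are Ser, Thr (aliphatic alcohols), and Tyr (phenol).
Matching residues: Y1, S3.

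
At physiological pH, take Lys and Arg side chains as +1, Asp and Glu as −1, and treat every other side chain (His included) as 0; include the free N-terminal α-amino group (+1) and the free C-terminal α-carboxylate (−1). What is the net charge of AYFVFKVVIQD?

Positive (K, R): K6 → +1.
Negative (D, E): D11 → −1.
The N-terminus (+1) and C-terminus (−1) cancel.
Net charge = (+1) + (−1) = 0.

0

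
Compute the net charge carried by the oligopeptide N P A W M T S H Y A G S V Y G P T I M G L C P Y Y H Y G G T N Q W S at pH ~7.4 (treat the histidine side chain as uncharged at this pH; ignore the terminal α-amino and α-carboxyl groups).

At pH ~7.4 the Lys and Arg side chains are protonated (+1), the Asp and Glu side chains are deprotonated (−1), and with His taken as neutral all other side chains carry no charge.
Positive (K, R): none → +0.
Negative (D, E): none → −0.
Net charge = (+0) + (−0) = 0.

0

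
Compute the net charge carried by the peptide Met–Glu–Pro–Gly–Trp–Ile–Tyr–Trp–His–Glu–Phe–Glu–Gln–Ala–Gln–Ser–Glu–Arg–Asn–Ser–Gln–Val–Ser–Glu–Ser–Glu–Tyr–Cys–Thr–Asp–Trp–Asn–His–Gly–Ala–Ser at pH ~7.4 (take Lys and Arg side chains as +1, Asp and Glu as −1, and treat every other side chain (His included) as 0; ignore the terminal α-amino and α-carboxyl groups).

-6

Positive (K, R): Arg18 → +1.
Negative (D, E): Glu2, Glu10, Glu12, Glu17, Glu24, Glu26, Asp30 → −7.
Net charge = (+1) + (−7) = −6.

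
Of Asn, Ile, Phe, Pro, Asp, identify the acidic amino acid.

The acidic residues are Asp (D) and Glu (E), whose side chains end in a carboxylate group.
Of the listed options, only Asp belongs to this group.

Asp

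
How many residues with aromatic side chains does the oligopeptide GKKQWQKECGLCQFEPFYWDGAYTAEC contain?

6

The aromatic amino acids are Phe (F, benzyl), Trp (W, indole), and Tyr (Y, phenol).
Matching residues: W5, F14, F17, Y18, W19, Y23.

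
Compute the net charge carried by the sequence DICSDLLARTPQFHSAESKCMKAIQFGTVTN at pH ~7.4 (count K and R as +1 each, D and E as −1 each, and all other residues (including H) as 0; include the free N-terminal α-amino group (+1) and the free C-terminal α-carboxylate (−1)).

0

Positive (K, R): R9, K19, K22 → +3.
Negative (D, E): D1, D5, E17 → −3.
The N-terminus (+1) and C-terminus (−1) cancel.
Net charge = (+3) + (−3) = 0.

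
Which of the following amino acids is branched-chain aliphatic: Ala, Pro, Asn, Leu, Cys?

Leu

Valine (V), leucine (L), and isoleucine (I) are the branched-chain amino acids.
Of the listed options, only Leu belongs to this group.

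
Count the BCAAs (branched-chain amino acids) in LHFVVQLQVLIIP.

8

V, L, and I make up the branched-chain aliphatic group.
Matching residues: L1, V4, V5, L7, V9, L10, I11, I12.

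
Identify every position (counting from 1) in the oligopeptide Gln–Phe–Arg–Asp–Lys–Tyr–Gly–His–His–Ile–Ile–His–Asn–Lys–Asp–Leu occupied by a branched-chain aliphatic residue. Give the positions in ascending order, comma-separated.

10, 11, 16

The BCAAs are Val, Leu, and Ile — aliphatic side chains with a branch point.
Matching residues: Ile10, Ile11, Leu16.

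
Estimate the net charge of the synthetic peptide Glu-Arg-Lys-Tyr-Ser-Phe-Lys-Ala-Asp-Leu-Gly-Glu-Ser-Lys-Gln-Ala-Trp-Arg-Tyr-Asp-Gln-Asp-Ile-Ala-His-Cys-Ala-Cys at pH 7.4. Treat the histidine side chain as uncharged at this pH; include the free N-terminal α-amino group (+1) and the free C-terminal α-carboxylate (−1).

0

Near pH 7.4, K and R contribute +1 each, D and E contribute −1 each, and every other side chain (His included, as stated) is uncharged.
Positive (K, R): Arg2, Lys3, Lys7, Lys14, Arg18 → +5.
Negative (D, E): Glu1, Asp9, Glu12, Asp20, Asp22 → −5.
The N-terminus (+1) and C-terminus (−1) cancel.
Net charge = (+5) + (−5) = 0.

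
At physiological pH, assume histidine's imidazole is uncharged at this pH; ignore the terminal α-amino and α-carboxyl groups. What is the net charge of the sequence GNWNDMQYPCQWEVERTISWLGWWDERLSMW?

Near pH 7.4, K and R contribute +1 each, D and E contribute −1 each, and every other side chain (His included, as stated) is uncharged.
Positive (K, R): R16, R27 → +2.
Negative (D, E): D5, E13, E15, D25, E26 → −5.
Net charge = (+2) + (−5) = −3.

-3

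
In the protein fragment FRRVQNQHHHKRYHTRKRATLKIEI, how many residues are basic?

K, R, and H are the three residues with basic side chains (ε-amine, guanidinium, and imidazole respectively).
Matching residues: R2, R3, H8, H9, H10, K11, R12, H14, R16, K17, R18, K22.

12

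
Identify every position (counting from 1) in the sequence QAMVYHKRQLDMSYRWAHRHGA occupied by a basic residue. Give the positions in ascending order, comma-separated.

Matching residues: H6, K7, R8, R15, H18, R19, H20.

6, 7, 8, 15, 18, 19, 20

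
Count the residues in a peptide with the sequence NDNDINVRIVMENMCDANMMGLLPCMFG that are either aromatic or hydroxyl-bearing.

Aromatic: F, W, Y. Hydroxyl-bearing: S, T, Y.
Aromatic residues here: F27 (1).
Hydroxyl-bearing residues here: none (0).
(Y belongs to both groups, but none appear in this sequence.) Total = 1 + 0 = 1.

1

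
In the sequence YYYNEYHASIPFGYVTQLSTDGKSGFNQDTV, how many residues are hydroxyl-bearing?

11

S, T, and Y are the three residues with a side-chain hydroxyl.
Matching residues: Y1, Y2, Y3, Y6, S9, Y14, T16, S19, T20, S24, T30.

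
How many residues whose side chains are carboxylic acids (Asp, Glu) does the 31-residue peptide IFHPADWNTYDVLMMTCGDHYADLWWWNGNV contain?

4

Matching residues: D6, D11, D19, D23.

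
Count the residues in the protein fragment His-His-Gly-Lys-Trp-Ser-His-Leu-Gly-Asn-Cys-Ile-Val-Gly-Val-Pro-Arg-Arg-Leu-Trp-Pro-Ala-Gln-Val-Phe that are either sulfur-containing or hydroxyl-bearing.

Sulfur-containing: C, M. Hydroxyl-bearing: S, T, Y.
Sulfur-containing residues here: Cys11 (1).
Hydroxyl-bearing residues here: Ser6 (1).
The two groups share no amino acid, so total = 1 + 1 = 2.

2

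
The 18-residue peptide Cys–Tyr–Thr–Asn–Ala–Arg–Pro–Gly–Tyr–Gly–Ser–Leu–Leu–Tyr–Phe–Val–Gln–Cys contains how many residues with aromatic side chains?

4

F, W, and Y each carry an aromatic ring on the side chain.
Matching residues: Tyr2, Tyr9, Tyr14, Phe15.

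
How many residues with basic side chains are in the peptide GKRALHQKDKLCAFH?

The basic amino acids are Lys (K), Arg (R), and His (H).
Matching residues: K2, R3, H6, K8, K10, H15.

6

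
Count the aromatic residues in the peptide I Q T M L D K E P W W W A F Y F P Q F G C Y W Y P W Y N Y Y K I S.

F, W, and Y each carry an aromatic ring on the side chain.
Matching residues: W10, W11, W12, F14, Y15, F16, F19, Y22, W23, Y24, W26, Y27, Y29, Y30.

14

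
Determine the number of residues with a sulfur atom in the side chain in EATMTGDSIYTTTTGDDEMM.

3

Cysteine (C, thiol) and methionine (M, thioether) are the two sulfur-containing amino acids.
Matching residues: M4, M19, M20.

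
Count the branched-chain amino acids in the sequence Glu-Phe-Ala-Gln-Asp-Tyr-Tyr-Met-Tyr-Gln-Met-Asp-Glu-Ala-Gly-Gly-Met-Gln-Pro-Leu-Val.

The BCAAs are Val, Leu, and Ile — aliphatic side chains with a branch point.
Matching residues: Leu20, Val21.

2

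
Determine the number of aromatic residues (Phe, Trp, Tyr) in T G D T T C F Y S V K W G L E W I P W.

5

Matching residues: F7, Y8, W12, W16, W19.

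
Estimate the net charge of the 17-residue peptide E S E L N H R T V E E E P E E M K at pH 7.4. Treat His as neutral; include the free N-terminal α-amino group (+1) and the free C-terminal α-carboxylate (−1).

-5

The side chains ionized at physiological pH are Lys/Arg (+1) and Asp/Glu (−1); with His treated as neutral, nothing else contributes.
Positive (K, R): R7, K17 → +2.
Negative (D, E): E1, E3, E10, E11, E12, E14, E15 → −7.
The N-terminus (+1) and C-terminus (−1) cancel.
Net charge = (+2) + (−7) = −5.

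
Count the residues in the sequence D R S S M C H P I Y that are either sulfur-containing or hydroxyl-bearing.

5

Sulfur-containing: C, M. Hydroxyl-bearing: S, T, Y.
Sulfur-containing residues here: M5, C6 (2).
Hydroxyl-bearing residues here: S3, S4, Y10 (3).
The two groups share no amino acid, so total = 2 + 3 = 5.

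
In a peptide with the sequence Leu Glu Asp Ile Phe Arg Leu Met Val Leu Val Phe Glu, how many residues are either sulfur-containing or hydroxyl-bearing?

Sulfur-containing: C, M. Hydroxyl-bearing: S, T, Y.
Sulfur-containing residues here: Met8 (1).
Hydroxyl-bearing residues here: none (0).
The two groups share no amino acid, so total = 1 + 0 = 1.

1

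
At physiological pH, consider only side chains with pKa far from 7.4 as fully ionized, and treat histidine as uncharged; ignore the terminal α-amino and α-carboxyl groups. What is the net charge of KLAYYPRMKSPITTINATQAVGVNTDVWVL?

At pH ~7.4 the Lys and Arg side chains are protonated (+1), the Asp and Glu side chains are deprotonated (−1), and with His taken as neutral all other side chains carry no charge.
Positive (K, R): K1, R7, K9 → +3.
Negative (D, E): D26 → −1.
Net charge = (+3) + (−1) = +2.

+2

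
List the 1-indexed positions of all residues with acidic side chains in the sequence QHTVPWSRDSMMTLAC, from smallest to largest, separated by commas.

Aspartate (D) and glutamate (E) have carboxylic-acid side chains and are the acidic amino acids.
Matching residues: D9.

9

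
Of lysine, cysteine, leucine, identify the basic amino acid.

The basic amino acids are Lys (K), Arg (R), and His (H).
Of the listed options, only lysine belongs to this group.

lysine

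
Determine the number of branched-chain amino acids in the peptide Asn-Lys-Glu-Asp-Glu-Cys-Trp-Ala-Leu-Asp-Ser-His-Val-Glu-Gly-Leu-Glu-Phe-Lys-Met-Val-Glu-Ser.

The BCAAs are Val, Leu, and Ile — aliphatic side chains with a branch point.
Matching residues: Leu9, Val13, Leu16, Val21.

4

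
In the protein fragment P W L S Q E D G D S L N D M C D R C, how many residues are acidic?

5

The acidic residues are Asp (D) and Glu (E), whose side chains end in a carboxylate group.
Matching residues: E6, D7, D9, D13, D16.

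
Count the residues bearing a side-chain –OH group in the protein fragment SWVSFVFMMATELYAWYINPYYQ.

7

S, T, and Y are the three residues with a side-chain hydroxyl.
Matching residues: S1, S4, T11, Y14, Y17, Y21, Y22.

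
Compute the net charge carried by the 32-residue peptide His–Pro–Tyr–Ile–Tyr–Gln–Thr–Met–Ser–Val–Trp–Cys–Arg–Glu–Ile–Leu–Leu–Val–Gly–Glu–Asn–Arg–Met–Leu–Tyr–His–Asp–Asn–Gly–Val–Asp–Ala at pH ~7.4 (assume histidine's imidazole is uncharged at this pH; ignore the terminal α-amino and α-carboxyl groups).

-2

The side chains ionized at physiological pH are Lys/Arg (+1) and Asp/Glu (−1); with His treated as neutral, nothing else contributes.
Positive (K, R): Arg13, Arg22 → +2.
Negative (D, E): Glu14, Glu20, Asp27, Asp31 → −4.
Net charge = (+2) + (−4) = −2.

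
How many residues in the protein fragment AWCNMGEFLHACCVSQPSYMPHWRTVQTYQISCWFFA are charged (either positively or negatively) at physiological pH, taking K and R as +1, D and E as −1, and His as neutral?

Charged side chains at pH ~7.4: K, R (positive); D, E (negative).
Matching residues: E7, R24.

2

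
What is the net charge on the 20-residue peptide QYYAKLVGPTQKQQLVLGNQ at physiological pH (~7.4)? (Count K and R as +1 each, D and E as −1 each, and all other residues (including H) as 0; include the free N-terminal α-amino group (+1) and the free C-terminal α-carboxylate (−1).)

+2

Positive (K, R): K5, K12 → +2.
Negative (D, E): none → −0.
The N-terminus (+1) and C-terminus (−1) cancel.
Net charge = (+2) + (−0) = +2.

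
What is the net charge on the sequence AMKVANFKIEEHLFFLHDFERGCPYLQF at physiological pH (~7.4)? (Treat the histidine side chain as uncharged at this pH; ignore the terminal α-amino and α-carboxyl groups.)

-1

At pH ~7.4 the Lys and Arg side chains are protonated (+1), the Asp and Glu side chains are deprotonated (−1), and with His taken as neutral all other side chains carry no charge.
Positive (K, R): K3, K8, R21 → +3.
Negative (D, E): E10, E11, D18, E20 → −4.
Net charge = (+3) + (−4) = −1.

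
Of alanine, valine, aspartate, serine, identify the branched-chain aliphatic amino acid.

valine

Valine (V), leucine (L), and isoleucine (I) are the branched-chain amino acids.
Of the listed options, only valine belongs to this group.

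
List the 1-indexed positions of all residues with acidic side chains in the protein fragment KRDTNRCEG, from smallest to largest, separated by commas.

3, 8

The acidic residues are Asp (D) and Glu (E), whose side chains end in a carboxylate group.
Matching residues: D3, E8.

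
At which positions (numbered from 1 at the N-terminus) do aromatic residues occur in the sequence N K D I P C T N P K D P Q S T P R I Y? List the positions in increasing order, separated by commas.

Phenylalanine (F), tryptophan (W), and tyrosine (Y) have aromatic ring side chains.
Matching residues: Y19.

19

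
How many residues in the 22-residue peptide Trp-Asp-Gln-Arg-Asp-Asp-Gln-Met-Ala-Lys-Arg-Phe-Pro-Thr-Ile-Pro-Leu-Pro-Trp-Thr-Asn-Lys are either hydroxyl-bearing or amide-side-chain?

5

Hydroxyl-bearing: S, T, Y. Amide-side-chain: N, Q.
Hydroxyl-bearing residues here: Thr14, Thr20 (2).
Amide-side-chain residues here: Gln3, Gln7, Asn21 (3).
The two groups share no amino acid, so total = 2 + 3 = 5.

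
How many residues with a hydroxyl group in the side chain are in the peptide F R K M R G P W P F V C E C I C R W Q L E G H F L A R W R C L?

S, T, and Y are the three residues with a side-chain hydroxyl.
None of the 31 residues belong to this group.

0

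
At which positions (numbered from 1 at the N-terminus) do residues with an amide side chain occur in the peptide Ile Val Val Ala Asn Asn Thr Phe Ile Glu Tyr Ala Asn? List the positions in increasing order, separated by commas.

5, 6, 13

Only N (asparagine) and Q (glutamine) carry a side-chain carboxamide.
Matching residues: Asn5, Asn6, Asn13.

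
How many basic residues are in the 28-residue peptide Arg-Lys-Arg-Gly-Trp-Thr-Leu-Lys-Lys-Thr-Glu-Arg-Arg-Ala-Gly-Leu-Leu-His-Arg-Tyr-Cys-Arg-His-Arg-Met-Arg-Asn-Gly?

13

K, R, and H are the three residues with basic side chains (ε-amine, guanidinium, and imidazole respectively).
Matching residues: Arg1, Lys2, Arg3, Lys8, Lys9, Arg12, Arg13, His18, Arg19, Arg22, His23, Arg24, Arg26.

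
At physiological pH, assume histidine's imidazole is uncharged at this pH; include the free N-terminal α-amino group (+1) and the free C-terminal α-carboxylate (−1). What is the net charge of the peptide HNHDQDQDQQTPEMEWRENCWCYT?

The side chains ionized at physiological pH are Lys/Arg (+1) and Asp/Glu (−1); with His treated as neutral, nothing else contributes.
Positive (K, R): R17 → +1.
Negative (D, E): D4, D6, D8, E13, E15, E18 → −6.
The N-terminus (+1) and C-terminus (−1) cancel.
Net charge = (+1) + (−6) = −5.

-5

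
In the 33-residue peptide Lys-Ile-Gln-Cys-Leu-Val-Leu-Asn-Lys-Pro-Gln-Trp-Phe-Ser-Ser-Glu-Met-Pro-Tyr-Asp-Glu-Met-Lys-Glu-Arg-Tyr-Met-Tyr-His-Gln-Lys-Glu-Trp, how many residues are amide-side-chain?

The amide-side-chain residues are Asn (N) and Gln (Q).
Matching residues: Gln3, Asn8, Gln11, Gln30.

4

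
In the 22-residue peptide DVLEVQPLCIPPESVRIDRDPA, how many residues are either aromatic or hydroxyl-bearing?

1

Aromatic: F, W, Y. Hydroxyl-bearing: S, T, Y.
Aromatic residues here: none (0).
Hydroxyl-bearing residues here: S14 (1).
(Y belongs to both groups, but none appear in this sequence.) Total = 0 + 1 = 1.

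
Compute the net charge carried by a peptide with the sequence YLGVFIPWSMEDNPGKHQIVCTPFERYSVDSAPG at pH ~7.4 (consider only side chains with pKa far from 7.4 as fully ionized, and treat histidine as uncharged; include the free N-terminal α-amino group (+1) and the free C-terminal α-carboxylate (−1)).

-2

At pH ~7.4 the Lys and Arg side chains are protonated (+1), the Asp and Glu side chains are deprotonated (−1), and with His taken as neutral all other side chains carry no charge.
Positive (K, R): K16, R26 → +2.
Negative (D, E): E11, D12, E25, D30 → −4.
The N-terminus (+1) and C-terminus (−1) cancel.
Net charge = (+2) + (−4) = −2.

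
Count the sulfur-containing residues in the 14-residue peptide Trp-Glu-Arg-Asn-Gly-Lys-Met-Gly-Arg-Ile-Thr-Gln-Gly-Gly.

Cysteine (C, thiol) and methionine (M, thioether) are the two sulfur-containing amino acids.
Matching residues: Met7.

1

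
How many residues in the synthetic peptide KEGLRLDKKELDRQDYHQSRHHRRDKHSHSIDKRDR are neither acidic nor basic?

11

Acidic: D, E. Basic: K, R, H. All other residues are neither.
Matching residues: G3, L4, L6, L11, Q14, Y16, Q18, S19, S28, S30, I31.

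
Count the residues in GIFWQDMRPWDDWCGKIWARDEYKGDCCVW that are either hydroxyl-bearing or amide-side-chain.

Hydroxyl-bearing: S, T, Y. Amide-side-chain: N, Q.
Hydroxyl-bearing residues here: Y23 (1).
Amide-side-chain residues here: Q5 (1).
The two groups share no amino acid, so total = 1 + 1 = 2.

2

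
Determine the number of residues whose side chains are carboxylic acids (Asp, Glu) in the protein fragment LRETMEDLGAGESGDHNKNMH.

Matching residues: E3, E6, D7, E12, D15.

5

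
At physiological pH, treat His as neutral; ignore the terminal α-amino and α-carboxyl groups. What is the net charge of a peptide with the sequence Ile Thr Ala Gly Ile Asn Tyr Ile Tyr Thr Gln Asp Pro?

Near pH 7.4, K and R contribute +1 each, D and E contribute −1 each, and every other side chain (His included, as stated) is uncharged.
Positive (K, R): none → +0.
Negative (D, E): Asp12 → −1.
Net charge = (+0) + (−1) = −1.

-1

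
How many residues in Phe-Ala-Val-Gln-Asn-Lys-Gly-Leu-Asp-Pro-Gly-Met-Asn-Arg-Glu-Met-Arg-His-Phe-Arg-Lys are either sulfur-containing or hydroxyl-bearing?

2

Sulfur-containing: C, M. Hydroxyl-bearing: S, T, Y.
Sulfur-containing residues here: Met12, Met16 (2).
Hydroxyl-bearing residues here: none (0).
The two groups share no amino acid, so total = 2 + 0 = 2.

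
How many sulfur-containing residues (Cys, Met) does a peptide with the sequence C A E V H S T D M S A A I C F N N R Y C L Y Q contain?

4

Matching residues: C1, M9, C14, C20.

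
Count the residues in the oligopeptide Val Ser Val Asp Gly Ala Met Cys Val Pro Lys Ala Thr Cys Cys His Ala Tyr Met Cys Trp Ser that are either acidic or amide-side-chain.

Acidic: D, E. Amide-side-chain: N, Q.
Acidic residues here: Asp4 (1).
Amide-side-chain residues here: none (0).
The two groups share no amino acid, so total = 1 + 0 = 1.

1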